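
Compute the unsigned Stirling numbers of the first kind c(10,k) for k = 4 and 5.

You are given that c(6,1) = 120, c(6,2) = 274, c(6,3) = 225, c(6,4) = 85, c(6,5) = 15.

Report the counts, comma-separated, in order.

723680, 269325

i=7: T(7,1)=0+6·120=720 | T(7,2)=120+6·274=1764 | T(7,3)=274+6·225=1624 | T(7,4)=225+6·85=735 | T(7,5)=85+6·15=175
i=8: T(8,2)=720+7·1764=13068 | T(8,3)=1764+7·1624=13132 | T(8,4)=1624+7·735=6769 | T(8,5)=735+7·175=1960
i=9: T(9,3)=13068+8·13132=118124 | T(9,4)=13132+8·6769=67284 | T(9,5)=6769+8·1960=22449
i=10: T(10,4)=118124+9·67284=723680 | T(10,5)=67284+9·22449=269325
Read c(10,4) = 723680, c(10,5) = 269325.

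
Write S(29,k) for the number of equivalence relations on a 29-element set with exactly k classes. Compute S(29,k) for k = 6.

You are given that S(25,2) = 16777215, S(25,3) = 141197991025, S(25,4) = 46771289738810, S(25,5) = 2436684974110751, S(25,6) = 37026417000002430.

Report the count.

r26: T_26,3=3×141197991025+16777215=423610750290; T_26,4=4×46771289738810+141197991025=187226356946265; T_26,5=5×2436684974110751+46771289738810=12230196160292565; T_26,6=6×37026417000002430+2436684974110751=224595186974125331
r27: T_27,4=4×187226356946265+423610750290=749329038535350; T_27,5=5×12230196160292565+187226356946265=61338207158409090; T_27,6=6×224595186974125331+12230196160292565=1359801318005044551
r28: T_28,5=5×61338207158409090+749329038535350=307440364830580800; T_28,6=6×1359801318005044551+61338207158409090=8220146115188676396
r29: T_29,6=6×8220146115188676396+307440364830580800=49628317055962639176
Read S(29,6) = 49628317055962639176.

49628317055962639176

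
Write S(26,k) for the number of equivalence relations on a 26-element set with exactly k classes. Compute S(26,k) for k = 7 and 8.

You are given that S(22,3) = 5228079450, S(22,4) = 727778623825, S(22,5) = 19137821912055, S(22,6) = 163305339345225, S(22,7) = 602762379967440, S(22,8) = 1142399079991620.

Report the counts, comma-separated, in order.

1631853797991016600, 5749622251945664950

r23: T_23,4=4×727778623825+5228079450=2916342574750; T_23,5=5×19137821912055+727778623825=96416888184100; T_23,6=6×163305339345225+19137821912055=998969857983405; T_23,7=7×602762379967440+163305339345225=4382641999117305; T_23,8=8×1142399079991620+602762379967440=9741955019900400
r24: T_24,5=5×96416888184100+2916342574750=485000783495250; T_24,6=6×998969857983405+96416888184100=6090236036084530; T_24,7=7×4382641999117305+998969857983405=31677463851804540; T_24,8=8×9741955019900400+4382641999117305=82318282158320505
r25: T_25,6=6×6090236036084530+485000783495250=37026417000002430; T_25,7=7×31677463851804540+6090236036084530=227832482998716310; T_25,8=8×82318282158320505+31677463851804540=690223721118368580
r26: T_26,7=7×227832482998716310+37026417000002430=1631853797991016600; T_26,8=8×690223721118368580+227832482998716310=5749622251945664950
Read S(26,7) = 1631853797991016600, S(26,8) = 5749622251945664950.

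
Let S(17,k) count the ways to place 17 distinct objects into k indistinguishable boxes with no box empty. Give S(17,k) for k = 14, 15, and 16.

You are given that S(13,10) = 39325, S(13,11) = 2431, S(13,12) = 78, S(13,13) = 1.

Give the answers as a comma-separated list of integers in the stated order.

249900, 7820, 136

i=14: T(14,11)=39325+11·2431=66066 | T(14,12)=2431+12·78=3367 | T(14,13)=78+13·1=91 | T(14,14)=1+14·0=1
i=15: T(15,12)=66066+12·3367=106470 | T(15,13)=3367+13·91=4550 | T(15,14)=91+14·1=105 | T(15,15)=1+15·0=1
i=16: T(16,13)=106470+13·4550=165620 | T(16,14)=4550+14·105=6020 | T(16,15)=105+15·1=120 | T(16,16)=1+16·0=1
i=17: T(17,14)=165620+14·6020=249900 | T(17,15)=6020+15·120=7820 | T(17,16)=120+16·1=136
Read S(17,14) = 249900, S(17,15) = 7820, S(17,16) = 136.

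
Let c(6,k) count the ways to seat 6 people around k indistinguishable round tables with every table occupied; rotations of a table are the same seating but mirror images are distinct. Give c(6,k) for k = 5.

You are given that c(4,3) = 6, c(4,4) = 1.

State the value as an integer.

15

@5  (5,4):1·4+6→10, (5,5):0·4+1→1
@6  (6,5):1·5+10→15
Read c(6,5) = 15.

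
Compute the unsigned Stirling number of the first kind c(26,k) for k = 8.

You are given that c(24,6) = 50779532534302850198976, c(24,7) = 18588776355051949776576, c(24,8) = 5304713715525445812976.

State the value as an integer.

@25  (25,7):18588776355051949776576·24+50779532534302850198976→496910165055549644836800, (25,8):5304713715525445812976·24+18588776355051949776576→145901905527662649288000
@26  (26,8):145901905527662649288000·25+496910165055549644836800→4144457803247115877036800
Read c(26,8) = 4144457803247115877036800.

4144457803247115877036800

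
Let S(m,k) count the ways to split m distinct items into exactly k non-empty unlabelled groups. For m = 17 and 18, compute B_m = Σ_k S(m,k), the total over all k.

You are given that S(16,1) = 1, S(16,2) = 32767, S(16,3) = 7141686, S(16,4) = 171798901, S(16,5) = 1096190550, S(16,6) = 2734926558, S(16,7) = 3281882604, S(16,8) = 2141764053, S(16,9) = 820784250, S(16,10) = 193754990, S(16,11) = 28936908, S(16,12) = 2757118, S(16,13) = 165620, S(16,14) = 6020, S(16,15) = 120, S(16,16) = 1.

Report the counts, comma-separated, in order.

82864869804, 682076806159

@17  (17,1):1·1+0→1, (17,2):32767·2+1→65535, (17,3):7141686·3+32767→21457825, (17,4):171798901·4+7141686→694337290, (17,5):1096190550·5+171798901→5652751651, (17,6):2734926558·6+1096190550→17505749898, (17,7):3281882604·7+2734926558→25708104786, (17,8):2141764053·8+3281882604→20415995028, (17,9):820784250·9+2141764053→9528822303, (17,10):193754990·10+820784250→2758334150, (17,11):28936908·11+193754990→512060978, (17,12):2757118·12+28936908→62022324, (17,13):165620·13+2757118→4910178, (17,14):6020·14+165620→249900, (17,15):120·15+6020→7820, (17,16):1·16+120→136, (17,17):0·17+1→1
@18  (18,1):1·1+0→1, (18,2):65535·2+1→131071, (18,3):21457825·3+65535→64439010, (18,4):694337290·4+21457825→2798806985, (18,5):5652751651·5+694337290→28958095545, (18,6):17505749898·6+5652751651→110687251039, (18,7):25708104786·7+17505749898→197462483400, (18,8):20415995028·8+25708104786→189036065010, (18,9):9528822303·9+20415995028→106175395755, (18,10):2758334150·10+9528822303→37112163803, (18,11):512060978·11+2758334150→8391004908, (18,12):62022324·12+512060978→1256328866, (18,13):4910178·13+62022324→125854638, (18,14):249900·14+4910178→8408778, (18,15):7820·15+249900→367200, (18,16):136·16+7820→9996, (18,17):1·17+136→153, (18,18):0·18+1→1
B_17 = ΣS(17,k) = 1+65535+21457825+694337290+5652751651+17505749898+25708104786+20415995028+9528822303+2758334150+512060978+62022324+4910178+249900+7820+136+1 = 82864869804
B_18 = ΣS(18,k) = 1+131071+64439010+2798806985+28958095545+110687251039+197462483400+189036065010+106175395755+37112163803+8391004908+1256328866+125854638+8408778+367200+9996+153+1 = 682076806159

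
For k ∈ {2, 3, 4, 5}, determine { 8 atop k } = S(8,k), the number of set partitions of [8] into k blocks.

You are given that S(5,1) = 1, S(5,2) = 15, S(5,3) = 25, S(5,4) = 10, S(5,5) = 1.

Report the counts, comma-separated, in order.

127, 966, 1701, 1050

i=6: T(6,1)=0+1·1=1 | T(6,2)=1+2·15=31 | T(6,3)=15+3·25=90 | T(6,4)=25+4·10=65 | T(6,5)=10+5·1=15
i=7: T(7,1)=0+1·1=1 | T(7,2)=1+2·31=63 | T(7,3)=31+3·90=301 | T(7,4)=90+4·65=350 | T(7,5)=65+5·15=140
i=8: T(8,2)=1+2·63=127 | T(8,3)=63+3·301=966 | T(8,4)=301+4·350=1701 | T(8,5)=350+5·140=1050
Read S(8,2) = 127, S(8,3) = 966, S(8,4) = 1701, S(8,5) = 1050.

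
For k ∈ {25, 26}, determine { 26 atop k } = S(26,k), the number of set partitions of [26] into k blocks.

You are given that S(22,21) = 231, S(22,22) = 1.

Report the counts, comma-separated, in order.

@23  (23,22):1·22+231→253, (23,23):0·23+1→1
@24  (24,23):1·23+253→276, (24,24):0·24+1→1
@25  (25,24):1·24+276→300, (25,25):0·25+1→1
@26  (26,25):1·25+300→325, (26,26):0·26+1→1
Read S(26,25) = 325, S(26,26) = 1.

325, 1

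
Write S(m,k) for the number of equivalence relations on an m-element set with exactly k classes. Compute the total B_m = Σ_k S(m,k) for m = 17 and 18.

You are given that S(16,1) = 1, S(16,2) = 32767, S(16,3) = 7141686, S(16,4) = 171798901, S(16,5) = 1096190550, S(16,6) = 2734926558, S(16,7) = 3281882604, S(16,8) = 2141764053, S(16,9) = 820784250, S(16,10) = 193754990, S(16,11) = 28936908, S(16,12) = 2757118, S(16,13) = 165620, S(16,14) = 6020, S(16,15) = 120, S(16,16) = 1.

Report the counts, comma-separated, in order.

r17: T_17,1=1×1+0=1; T_17,2=2×32767+1=65535; T_17,3=3×7141686+32767=21457825; T_17,4=4×171798901+7141686=694337290; T_17,5=5×1096190550+171798901=5652751651; T_17,6=6×2734926558+1096190550=17505749898; T_17,7=7×3281882604+2734926558=25708104786; T_17,8=8×2141764053+3281882604=20415995028; T_17,9=9×820784250+2141764053=9528822303; T_17,10=10×193754990+820784250=2758334150; T_17,11=11×28936908+193754990=512060978; T_17,12=12×2757118+28936908=62022324; T_17,13=13×165620+2757118=4910178; T_17,14=14×6020+165620=249900; T_17,15=15×120+6020=7820; T_17,16=16×1+120=136; T_17,17=17×0+1=1
r18: T_18,1=1×1+0=1; T_18,2=2×65535+1=131071; T_18,3=3×21457825+65535=64439010; T_18,4=4×694337290+21457825=2798806985; T_18,5=5×5652751651+694337290=28958095545; T_18,6=6×17505749898+5652751651=110687251039; T_18,7=7×25708104786+17505749898=197462483400; T_18,8=8×20415995028+25708104786=189036065010; T_18,9=9×9528822303+20415995028=106175395755; T_18,10=10×2758334150+9528822303=37112163803; T_18,11=11×512060978+2758334150=8391004908; T_18,12=12×62022324+512060978=1256328866; T_18,13=13×4910178+62022324=125854638; T_18,14=14×249900+4910178=8408778; T_18,15=15×7820+249900=367200; T_18,16=16×136+7820=9996; T_18,17=17×1+136=153; T_18,18=18×0+1=1
B_17 = ΣS(17,k) = 1+65535+21457825+694337290+5652751651+17505749898+25708104786+20415995028+9528822303+2758334150+512060978+62022324+4910178+249900+7820+136+1 = 82864869804
B_18 = ΣS(18,k) = 1+131071+64439010+2798806985+28958095545+110687251039+197462483400+189036065010+106175395755+37112163803+8391004908+1256328866+125854638+8408778+367200+9996+153+1 = 682076806159

82864869804, 682076806159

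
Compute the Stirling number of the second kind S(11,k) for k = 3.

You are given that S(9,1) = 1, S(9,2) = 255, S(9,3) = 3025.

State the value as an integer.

[10] T[10,2]:2*255+1=511 · T[10,3]:3*3025+255=9330
[11] T[11,3]:3*9330+511=28501
Read S(11,3) = 28501.

28501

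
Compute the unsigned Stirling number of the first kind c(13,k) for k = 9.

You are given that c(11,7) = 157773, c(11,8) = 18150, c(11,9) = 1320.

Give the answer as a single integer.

749463

i=12: T(12,8)=157773+11·18150=357423 | T(12,9)=18150+11·1320=32670
i=13: T(13,9)=357423+12·32670=749463
Read c(13,9) = 749463.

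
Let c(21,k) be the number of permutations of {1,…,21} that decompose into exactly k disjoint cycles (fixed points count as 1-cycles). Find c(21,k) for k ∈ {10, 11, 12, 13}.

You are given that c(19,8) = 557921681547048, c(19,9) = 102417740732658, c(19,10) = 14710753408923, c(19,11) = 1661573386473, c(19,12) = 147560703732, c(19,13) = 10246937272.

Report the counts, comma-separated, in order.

10142299865511450, 1307535010540395, 135585182899530, 11310276995381

i=20: T(20,9)=557921681547048+19·102417740732658=2503858755467550 | T(20,10)=102417740732658+19·14710753408923=381922055502195 | T(20,11)=14710753408923+19·1661573386473=46280647751910 | T(20,12)=1661573386473+19·147560703732=4465226757381 | T(20,13)=147560703732+19·10246937272=342252511900
i=21: T(21,10)=2503858755467550+20·381922055502195=10142299865511450 | T(21,11)=381922055502195+20·46280647751910=1307535010540395 | T(21,12)=46280647751910+20·4465226757381=135585182899530 | T(21,13)=4465226757381+20·342252511900=11310276995381
Read c(21,10) = 10142299865511450, c(21,11) = 1307535010540395, c(21,12) = 135585182899530, c(21,13) = 11310276995381.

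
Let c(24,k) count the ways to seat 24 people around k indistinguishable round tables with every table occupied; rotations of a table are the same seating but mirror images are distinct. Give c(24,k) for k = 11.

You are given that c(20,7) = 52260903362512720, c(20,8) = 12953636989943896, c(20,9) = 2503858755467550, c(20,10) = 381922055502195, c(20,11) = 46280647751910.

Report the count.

[21] T[21,8]:20*12953636989943896+52260903362512720=311333643161390640 · T[21,9]:20*2503858755467550+12953636989943896=63030812099294896 · T[21,10]:20*381922055502195+2503858755467550=10142299865511450 · T[21,11]:20*46280647751910+381922055502195=1307535010540395
[22] T[22,9]:21*63030812099294896+311333643161390640=1634980697246583456 · T[22,10]:21*10142299865511450+63030812099294896=276019109275035346 · T[22,11]:21*1307535010540395+10142299865511450=37600535086859745
[23] T[23,10]:22*276019109275035346+1634980697246583456=7707401101297361068 · T[23,11]:22*37600535086859745+276019109275035346=1103230881185949736
[24] T[24,11]:23*1103230881185949736+7707401101297361068=33081711368574204996
Read c(24,11) = 33081711368574204996.

33081711368574204996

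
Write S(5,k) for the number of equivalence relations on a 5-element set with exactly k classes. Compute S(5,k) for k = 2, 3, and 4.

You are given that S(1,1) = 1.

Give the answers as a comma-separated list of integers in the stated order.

[2] T[2,1]:1*1+0=1 · T[2,2]:2*0+1=1
[3] T[3,1]:1*1+0=1 · T[3,2]:2*1+1=3 · T[3,3]:3*0+1=1
[4] T[4,1]:1*1+0=1 · T[4,2]:2*3+1=7 · T[4,3]:3*1+3=6 · T[4,4]:4*0+1=1
[5] T[5,2]:2*7+1=15 · T[5,3]:3*6+7=25 · T[5,4]:4*1+6=10
Read S(5,2) = 15, S(5,3) = 25, S(5,4) = 10.

15, 25, 10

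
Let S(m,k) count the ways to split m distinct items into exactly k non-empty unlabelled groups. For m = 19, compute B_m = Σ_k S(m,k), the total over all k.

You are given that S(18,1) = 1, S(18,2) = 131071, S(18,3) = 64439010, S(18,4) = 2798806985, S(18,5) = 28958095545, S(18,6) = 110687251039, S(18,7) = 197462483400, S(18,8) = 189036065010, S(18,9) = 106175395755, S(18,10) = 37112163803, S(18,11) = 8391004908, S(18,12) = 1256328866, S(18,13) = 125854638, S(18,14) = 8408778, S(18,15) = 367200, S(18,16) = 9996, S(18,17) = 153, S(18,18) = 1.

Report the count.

5832742205057

row 19: T[19][1]=1·1+0=1  T[19][2]=2·131071+1=262143  T[19][3]=3·64439010+131071=193448101  T[19][4]=4·2798806985+64439010=11259666950  T[19][5]=5·28958095545+2798806985=147589284710  T[19][6]=6·110687251039+28958095545=693081601779  T[19][7]=7·197462483400+110687251039=1492924634839  T[19][8]=8·189036065010+197462483400=1709751003480  T[19][9]=9·106175395755+189036065010=1144614626805  T[19][10]=10·37112163803+106175395755=477297033785  T[19][11]=11·8391004908+37112163803=129413217791  T[19][12]=12·1256328866+8391004908=23466951300  T[19][13]=13·125854638+1256328866=2892439160  T[19][14]=14·8408778+125854638=243577530  T[19][15]=15·367200+8408778=13916778  T[19][16]=16·9996+367200=527136  T[19][17]=17·153+9996=12597  T[19][18]=18·1+153=171  T[19][19]=19·0+1=1
B_19 = ΣS(19,k) = 1+262143+193448101+11259666950+147589284710+693081601779+1492924634839+1709751003480+1144614626805+477297033785+129413217791+23466951300+2892439160+243577530+13916778+527136+12597+171+1 = 5832742205057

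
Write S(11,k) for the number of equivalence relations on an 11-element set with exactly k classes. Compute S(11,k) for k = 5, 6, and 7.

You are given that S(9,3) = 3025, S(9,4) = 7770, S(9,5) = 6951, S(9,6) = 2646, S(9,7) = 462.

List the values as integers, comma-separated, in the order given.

i=10: T(10,4)=3025+4·7770=34105 | T(10,5)=7770+5·6951=42525 | T(10,6)=6951+6·2646=22827 | T(10,7)=2646+7·462=5880
i=11: T(11,5)=34105+5·42525=246730 | T(11,6)=42525+6·22827=179487 | T(11,7)=22827+7·5880=63987
Read S(11,5) = 246730, S(11,6) = 179487, S(11,7) = 63987.

246730, 179487, 63987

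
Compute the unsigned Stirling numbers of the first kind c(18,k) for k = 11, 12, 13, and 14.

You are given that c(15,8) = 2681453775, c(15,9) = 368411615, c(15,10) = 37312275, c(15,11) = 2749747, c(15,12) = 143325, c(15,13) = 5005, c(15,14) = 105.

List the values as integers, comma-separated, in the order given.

r16: T_16,9=15×368411615+2681453775=8207628000; T_16,10=15×37312275+368411615=928095740; T_16,11=15×2749747+37312275=78558480; T_16,12=15×143325+2749747=4899622; T_16,13=15×5005+143325=218400; T_16,14=15×105+5005=6580
r17: T_17,10=16×928095740+8207628000=23057159840; T_17,11=16×78558480+928095740=2185031420; T_17,12=16×4899622+78558480=156952432; T_17,13=16×218400+4899622=8394022; T_17,14=16×6580+218400=323680
r18: T_18,11=17×2185031420+23057159840=60202693980; T_18,12=17×156952432+2185031420=4853222764; T_18,13=17×8394022+156952432=299650806; T_18,14=17×323680+8394022=13896582
Read c(18,11) = 60202693980, c(18,12) = 4853222764, c(18,13) = 299650806, c(18,14) = 13896582.

60202693980, 4853222764, 299650806, 13896582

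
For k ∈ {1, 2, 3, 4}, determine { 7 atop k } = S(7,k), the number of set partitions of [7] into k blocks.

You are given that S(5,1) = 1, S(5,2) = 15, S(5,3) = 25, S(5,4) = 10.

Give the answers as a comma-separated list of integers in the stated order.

1, 63, 301, 350

row 6: T[6][1]=1·1+0=1  T[6][2]=2·15+1=31  T[6][3]=3·25+15=90  T[6][4]=4·10+25=65
row 7: T[7][1]=1·1+0=1  T[7][2]=2·31+1=63  T[7][3]=3·90+31=301  T[7][4]=4·65+90=350
Read S(7,1) = 1, S(7,2) = 63, S(7,3) = 301, S(7,4) = 350.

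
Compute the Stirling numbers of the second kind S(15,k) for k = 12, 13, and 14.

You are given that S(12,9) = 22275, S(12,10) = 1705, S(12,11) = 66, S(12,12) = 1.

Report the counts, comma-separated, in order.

row 13: T[13][10]=10·1705+22275=39325  T[13][11]=11·66+1705=2431  T[13][12]=12·1+66=78  T[13][13]=13·0+1=1
row 14: T[14][11]=11·2431+39325=66066  T[14][12]=12·78+2431=3367  T[14][13]=13·1+78=91  T[14][14]=14·0+1=1
row 15: T[15][12]=12·3367+66066=106470  T[15][13]=13·91+3367=4550  T[15][14]=14·1+91=105
Read S(15,12) = 106470, S(15,13) = 4550, S(15,14) = 105.

106470, 4550, 105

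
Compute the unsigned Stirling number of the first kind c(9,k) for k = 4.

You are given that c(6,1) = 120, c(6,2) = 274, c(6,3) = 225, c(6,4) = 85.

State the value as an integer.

row 7: T[7][2]=6·274+120=1764  T[7][3]=6·225+274=1624  T[7][4]=6·85+225=735
row 8: T[8][3]=7·1624+1764=13132  T[8][4]=7·735+1624=6769
row 9: T[9][4]=8·6769+13132=67284
Read c(9,4) = 67284.

67284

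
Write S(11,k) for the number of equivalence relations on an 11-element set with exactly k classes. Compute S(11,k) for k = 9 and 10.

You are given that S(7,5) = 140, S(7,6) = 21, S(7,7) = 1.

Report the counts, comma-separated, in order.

1155, 55

r8: T_8,6=6×21+140=266; T_8,7=7×1+21=28; T_8,8=8×0+1=1
r9: T_9,7=7×28+266=462; T_9,8=8×1+28=36; T_9,9=9×0+1=1
r10: T_10,8=8×36+462=750; T_10,9=9×1+36=45; T_10,10=10×0+1=1
r11: T_11,9=9×45+750=1155; T_11,10=10×1+45=55
Read S(11,9) = 1155, S(11,10) = 55.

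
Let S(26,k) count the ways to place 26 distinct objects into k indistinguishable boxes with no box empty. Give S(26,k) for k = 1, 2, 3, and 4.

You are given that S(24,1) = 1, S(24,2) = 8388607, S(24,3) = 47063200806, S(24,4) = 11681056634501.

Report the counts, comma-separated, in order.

row 25: T[25][1]=1·1+0=1  T[25][2]=2·8388607+1=16777215  T[25][3]=3·47063200806+8388607=141197991025  T[25][4]=4·11681056634501+47063200806=46771289738810
row 26: T[26][1]=1·1+0=1  T[26][2]=2·16777215+1=33554431  T[26][3]=3·141197991025+16777215=423610750290  T[26][4]=4·46771289738810+141197991025=187226356946265
Read S(26,1) = 1, S(26,2) = 33554431, S(26,3) = 423610750290, S(26,4) = 187226356946265.

1, 33554431, 423610750290, 187226356946265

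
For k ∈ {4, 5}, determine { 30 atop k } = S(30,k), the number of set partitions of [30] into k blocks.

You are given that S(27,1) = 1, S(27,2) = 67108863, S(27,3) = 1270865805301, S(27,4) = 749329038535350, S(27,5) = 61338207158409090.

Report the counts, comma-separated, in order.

48004081105038305, 7713000216608565075

[28] T[28,2]:2*67108863+1=134217727 · T[28,3]:3*1270865805301+67108863=3812664524766 · T[28,4]:4*749329038535350+1270865805301=2998587019946701 · T[28,5]:5*61338207158409090+749329038535350=307440364830580800
[29] T[29,3]:3*3812664524766+134217727=11438127792025 · T[29,4]:4*2998587019946701+3812664524766=11998160744311570 · T[29,5]:5*307440364830580800+2998587019946701=1540200411172850701
[30] T[30,4]:4*11998160744311570+11438127792025=48004081105038305 · T[30,5]:5*1540200411172850701+11998160744311570=7713000216608565075
Read S(30,4) = 48004081105038305, S(30,5) = 7713000216608565075.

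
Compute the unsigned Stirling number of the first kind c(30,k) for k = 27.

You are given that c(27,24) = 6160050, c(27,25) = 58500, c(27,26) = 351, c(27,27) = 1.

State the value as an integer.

[28] T[28,25]:27*58500+6160050=7739550 · T[28,26]:27*351+58500=67977 · T[28,27]:27*1+351=378
[29] T[29,26]:28*67977+7739550=9642906 · T[29,27]:28*378+67977=78561
[30] T[30,27]:29*78561+9642906=11921175
Read c(30,27) = 11921175.

11921175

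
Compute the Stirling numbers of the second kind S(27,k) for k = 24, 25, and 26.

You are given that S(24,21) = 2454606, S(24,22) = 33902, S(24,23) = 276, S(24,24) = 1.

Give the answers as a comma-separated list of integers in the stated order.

i=25: T(25,22)=2454606+22·33902=3200450 | T(25,23)=33902+23·276=40250 | T(25,24)=276+24·1=300 | T(25,25)=1+25·0=1
i=26: T(26,23)=3200450+23·40250=4126200 | T(26,24)=40250+24·300=47450 | T(26,25)=300+25·1=325 | T(26,26)=1+26·0=1
i=27: T(27,24)=4126200+24·47450=5265000 | T(27,25)=47450+25·325=55575 | T(27,26)=325+26·1=351
Read S(27,24) = 5265000, S(27,25) = 55575, S(27,26) = 351.

5265000, 55575, 351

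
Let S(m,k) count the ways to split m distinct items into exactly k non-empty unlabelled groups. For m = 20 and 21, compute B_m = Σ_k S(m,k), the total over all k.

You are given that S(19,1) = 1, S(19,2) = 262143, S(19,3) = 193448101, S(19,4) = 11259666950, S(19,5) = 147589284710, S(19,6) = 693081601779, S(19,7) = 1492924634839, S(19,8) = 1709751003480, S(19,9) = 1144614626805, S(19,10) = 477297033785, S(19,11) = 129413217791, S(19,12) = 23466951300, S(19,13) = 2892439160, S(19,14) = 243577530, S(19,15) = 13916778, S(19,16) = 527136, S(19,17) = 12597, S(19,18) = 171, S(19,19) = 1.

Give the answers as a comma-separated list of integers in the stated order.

51724158235372, 474869816156751

row 20: T[20][1]=1·1+0=1  T[20][2]=2·262143+1=524287  T[20][3]=3·193448101+262143=580606446  T[20][4]=4·11259666950+193448101=45232115901  T[20][5]=5·147589284710+11259666950=749206090500  T[20][6]=6·693081601779+147589284710=4306078895384  T[20][7]=7·1492924634839+693081601779=11143554045652  T[20][8]=8·1709751003480+1492924634839=15170932662679  T[20][9]=9·1144614626805+1709751003480=12011282644725  T[20][10]=10·477297033785+1144614626805=5917584964655  T[20][11]=11·129413217791+477297033785=1900842429486  T[20][12]=12·23466951300+129413217791=411016633391  T[20][13]=13·2892439160+23466951300=61068660380  T[20][14]=14·243577530+2892439160=6302524580  T[20][15]=15·13916778+243577530=452329200  T[20][16]=16·527136+13916778=22350954  T[20][17]=17·12597+527136=741285  T[20][18]=18·171+12597=15675  T[20][19]=19·1+171=190  T[20][20]=20·0+1=1
row 21: T[21][1]=1·1+0=1  T[21][2]=2·524287+1=1048575  T[21][3]=3·580606446+524287=1742343625  T[21][4]=4·45232115901+580606446=181509070050  T[21][5]=5·749206090500+45232115901=3791262568401  T[21][6]=6·4306078895384+749206090500=26585679462804  T[21][7]=7·11143554045652+4306078895384=82310957214948  T[21][8]=8·15170932662679+11143554045652=132511015347084  T[21][9]=9·12011282644725+15170932662679=123272476465204  T[21][10]=10·5917584964655+12011282644725=71187132291275  T[21][11]=11·1900842429486+5917584964655=26826851689001  T[21][12]=12·411016633391+1900842429486=6833042030178  T[21][13]=13·61068660380+411016633391=1204909218331  T[21][14]=14·6302524580+61068660380=149304004500  T[21][15]=15·452329200+6302524580=13087462580  T[21][16]=16·22350954+452329200=809944464  T[21][17]=17·741285+22350954=34952799  T[21][18]=18·15675+741285=1023435  T[21][19]=19·190+15675=19285  T[21][20]=20·1+190=210  T[21][21]=21·0+1=1
B_20 = ΣS(20,k) = 1+524287+580606446+45232115901+749206090500+4306078895384+11143554045652+15170932662679+12011282644725+5917584964655+1900842429486+411016633391+61068660380+6302524580+452329200+22350954+741285+15675+190+1 = 51724158235372
B_21 = ΣS(21,k) = 1+1048575+1742343625+181509070050+3791262568401+26585679462804+82310957214948+132511015347084+123272476465204+71187132291275+26826851689001+6833042030178+1204909218331+149304004500+13087462580+809944464+34952799+1023435+19285+210+1 = 474869816156751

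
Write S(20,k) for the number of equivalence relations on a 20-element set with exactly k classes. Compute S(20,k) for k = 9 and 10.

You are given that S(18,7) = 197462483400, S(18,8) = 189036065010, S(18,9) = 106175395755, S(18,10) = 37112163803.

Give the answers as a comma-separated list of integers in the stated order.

12011282644725, 5917584964655

r19: T_19,8=8×189036065010+197462483400=1709751003480; T_19,9=9×106175395755+189036065010=1144614626805; T_19,10=10×37112163803+106175395755=477297033785
r20: T_20,9=9×1144614626805+1709751003480=12011282644725; T_20,10=10×477297033785+1144614626805=5917584964655
Read S(20,9) = 12011282644725, S(20,10) = 5917584964655.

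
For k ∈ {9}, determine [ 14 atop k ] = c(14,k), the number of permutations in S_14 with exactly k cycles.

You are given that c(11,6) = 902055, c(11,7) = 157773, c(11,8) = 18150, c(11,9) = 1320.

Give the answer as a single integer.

16669653

i=12: T(12,7)=902055+11·157773=2637558 | T(12,8)=157773+11·18150=357423 | T(12,9)=18150+11·1320=32670
i=13: T(13,8)=2637558+12·357423=6926634 | T(13,9)=357423+12·32670=749463
i=14: T(14,9)=6926634+13·749463=16669653
Read c(14,9) = 16669653.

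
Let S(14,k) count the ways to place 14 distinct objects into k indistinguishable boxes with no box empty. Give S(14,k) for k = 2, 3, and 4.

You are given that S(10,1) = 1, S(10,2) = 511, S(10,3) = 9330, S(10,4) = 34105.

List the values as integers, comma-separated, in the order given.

8191, 788970, 10391745

[11] T[11,1]:1*1+0=1 · T[11,2]:2*511+1=1023 · T[11,3]:3*9330+511=28501 · T[11,4]:4*34105+9330=145750
[12] T[12,1]:1*1+0=1 · T[12,2]:2*1023+1=2047 · T[12,3]:3*28501+1023=86526 · T[12,4]:4*145750+28501=611501
[13] T[13,1]:1*1+0=1 · T[13,2]:2*2047+1=4095 · T[13,3]:3*86526+2047=261625 · T[13,4]:4*611501+86526=2532530
[14] T[14,2]:2*4095+1=8191 · T[14,3]:3*261625+4095=788970 · T[14,4]:4*2532530+261625=10391745
Read S(14,2) = 8191, S(14,3) = 788970, S(14,4) = 10391745.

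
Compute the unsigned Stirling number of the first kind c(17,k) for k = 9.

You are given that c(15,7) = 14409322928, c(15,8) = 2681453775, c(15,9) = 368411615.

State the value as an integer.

185953177553

[16] T[16,8]:15*2681453775+14409322928=54631129553 · T[16,9]:15*368411615+2681453775=8207628000
[17] T[17,9]:16*8207628000+54631129553=185953177553
Read c(17,9) = 185953177553.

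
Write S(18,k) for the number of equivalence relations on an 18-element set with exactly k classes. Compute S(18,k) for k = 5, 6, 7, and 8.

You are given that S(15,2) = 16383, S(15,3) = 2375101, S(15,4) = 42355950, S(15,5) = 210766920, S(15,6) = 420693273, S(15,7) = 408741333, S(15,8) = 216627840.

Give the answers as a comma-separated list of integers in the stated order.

[16] T[16,3]:3*2375101+16383=7141686 · T[16,4]:4*42355950+2375101=171798901 · T[16,5]:5*210766920+42355950=1096190550 · T[16,6]:6*420693273+210766920=2734926558 · T[16,7]:7*408741333+420693273=3281882604 · T[16,8]:8*216627840+408741333=2141764053
[17] T[17,4]:4*171798901+7141686=694337290 · T[17,5]:5*1096190550+171798901=5652751651 · T[17,6]:6*2734926558+1096190550=17505749898 · T[17,7]:7*3281882604+2734926558=25708104786 · T[17,8]:8*2141764053+3281882604=20415995028
[18] T[18,5]:5*5652751651+694337290=28958095545 · T[18,6]:6*17505749898+5652751651=110687251039 · T[18,7]:7*25708104786+17505749898=197462483400 · T[18,8]:8*20415995028+25708104786=189036065010
Read S(18,5) = 28958095545, S(18,6) = 110687251039, S(18,7) = 197462483400, S(18,8) = 189036065010.

28958095545, 110687251039, 197462483400, 189036065010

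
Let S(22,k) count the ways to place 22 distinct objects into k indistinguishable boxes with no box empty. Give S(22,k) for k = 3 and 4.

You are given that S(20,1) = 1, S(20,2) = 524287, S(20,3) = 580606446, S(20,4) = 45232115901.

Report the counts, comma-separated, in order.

5228079450, 727778623825

i=21: T(21,2)=1+2·524287=1048575 | T(21,3)=524287+3·580606446=1742343625 | T(21,4)=580606446+4·45232115901=181509070050
i=22: T(22,3)=1048575+3·1742343625=5228079450 | T(22,4)=1742343625+4·181509070050=727778623825
Read S(22,3) = 5228079450, S(22,4) = 727778623825.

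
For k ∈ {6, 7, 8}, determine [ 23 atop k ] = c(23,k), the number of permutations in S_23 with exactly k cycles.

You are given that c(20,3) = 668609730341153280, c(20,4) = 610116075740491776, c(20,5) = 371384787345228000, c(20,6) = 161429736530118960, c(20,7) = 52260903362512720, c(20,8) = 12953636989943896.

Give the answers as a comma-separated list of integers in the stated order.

row 21: T[21][4]=20·610116075740491776+668609730341153280=12870931245150988800  T[21][5]=20·371384787345228000+610116075740491776=8037811822645051776  T[21][6]=20·161429736530118960+371384787345228000=3599979517947607200  T[21][7]=20·52260903362512720+161429736530118960=1206647803780373360  T[21][8]=20·12953636989943896+52260903362512720=311333643161390640
row 22: T[22][5]=21·8037811822645051776+12870931245150988800=181664979520697076096  T[22][6]=21·3599979517947607200+8037811822645051776=83637381699544802976  T[22][7]=21·1206647803780373360+3599979517947607200=28939583397335447760  T[22][8]=21·311333643161390640+1206647803780373360=7744654310169576800
row 23: T[23][6]=22·83637381699544802976+181664979520697076096=2021687376910682741568  T[23][7]=22·28939583397335447760+83637381699544802976=720308216440924653696  T[23][8]=22·7744654310169576800+28939583397335447760=199321978221066137360
Read c(23,6) = 2021687376910682741568, c(23,7) = 720308216440924653696, c(23,8) = 199321978221066137360.

2021687376910682741568, 720308216440924653696, 199321978221066137360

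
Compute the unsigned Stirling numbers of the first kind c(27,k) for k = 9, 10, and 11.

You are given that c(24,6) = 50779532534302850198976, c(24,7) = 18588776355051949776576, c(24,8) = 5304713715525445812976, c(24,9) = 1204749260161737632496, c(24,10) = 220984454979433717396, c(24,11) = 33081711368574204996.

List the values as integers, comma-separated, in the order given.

row 25: T[25][7]=24·18588776355051949776576+50779532534302850198976=496910165055549644836800  T[25][8]=24·5304713715525445812976+18588776355051949776576=145901905527662649288000  T[25][9]=24·1204749260161737632496+5304713715525445812976=34218695959407148992880  T[25][10]=24·220984454979433717396+1204749260161737632496=6508376179668146850000  T[25][11]=24·33081711368574204996+220984454979433717396=1014945527825214637300
row 26: T[26][8]=25·145901905527662649288000+496910165055549644836800=4144457803247115877036800  T[26][9]=25·34218695959407148992880+145901905527662649288000=1001369304512841374110000  T[26][10]=25·6508376179668146850000+34218695959407148992880=196928100451110820242880  T[26][11]=25·1014945527825214637300+6508376179668146850000=31882014375298512782500
row 27: T[27][9]=26·1001369304512841374110000+4144457803247115877036800=30180059720580991603896800  T[27][10]=26·196928100451110820242880+1001369304512841374110000=6121499916241722700424880  T[27][11]=26·31882014375298512782500+196928100451110820242880=1025860474208872152587880
Read c(27,9) = 30180059720580991603896800, c(27,10) = 6121499916241722700424880, c(27,11) = 1025860474208872152587880.

30180059720580991603896800, 6121499916241722700424880, 1025860474208872152587880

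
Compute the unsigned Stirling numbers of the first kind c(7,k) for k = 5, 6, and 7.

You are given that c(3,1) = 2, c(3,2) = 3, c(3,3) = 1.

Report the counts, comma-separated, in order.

r4: T_4,2=3×3+2=11; T_4,3=3×1+3=6; T_4,4=3×0+1=1
r5: T_5,3=4×6+11=35; T_5,4=4×1+6=10; T_5,5=4×0+1=1
r6: T_6,4=5×10+35=85; T_6,5=5×1+10=15; T_6,6=5×0+1=1
r7: T_7,5=6×15+85=175; T_7,6=6×1+15=21; T_7,7=6×0+1=1
Read c(7,5) = 175, c(7,6) = 21, c(7,7) = 1.

175, 21, 1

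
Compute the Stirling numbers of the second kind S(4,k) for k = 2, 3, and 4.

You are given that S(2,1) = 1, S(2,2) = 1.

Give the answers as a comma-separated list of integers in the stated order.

[3] T[3,1]:1*1+0=1 · T[3,2]:2*1+1=3 · T[3,3]:3*0+1=1
[4] T[4,2]:2*3+1=7 · T[4,3]:3*1+3=6 · T[4,4]:4*0+1=1
Read S(4,2) = 7, S(4,3) = 6, S(4,4) = 1.

7, 6, 1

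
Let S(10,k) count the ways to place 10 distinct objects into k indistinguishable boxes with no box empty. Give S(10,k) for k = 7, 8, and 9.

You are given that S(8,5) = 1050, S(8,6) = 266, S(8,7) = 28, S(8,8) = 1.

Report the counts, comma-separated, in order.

r9: T_9,6=6×266+1050=2646; T_9,7=7×28+266=462; T_9,8=8×1+28=36; T_9,9=9×0+1=1
r10: T_10,7=7×462+2646=5880; T_10,8=8×36+462=750; T_10,9=9×1+36=45
Read S(10,7) = 5880, S(10,8) = 750, S(10,9) = 45.

5880, 750, 45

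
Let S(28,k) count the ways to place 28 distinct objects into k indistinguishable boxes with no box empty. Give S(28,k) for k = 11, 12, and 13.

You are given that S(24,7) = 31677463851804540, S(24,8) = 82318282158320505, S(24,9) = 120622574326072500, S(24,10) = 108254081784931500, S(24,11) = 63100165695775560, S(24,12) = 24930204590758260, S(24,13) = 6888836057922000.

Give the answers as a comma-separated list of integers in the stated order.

r25: T_25,8=8×82318282158320505+31677463851804540=690223721118368580; T_25,9=9×120622574326072500+82318282158320505=1167921451092973005; T_25,10=10×108254081784931500+120622574326072500=1203163392175387500; T_25,11=11×63100165695775560+108254081784931500=802355904438462660; T_25,12=12×24930204590758260+63100165695775560=362262620784874680; T_25,13=13×6888836057922000+24930204590758260=114485073343744260
r26: T_26,9=9×1167921451092973005+690223721118368580=11201516780955125625; T_26,10=10×1203163392175387500+1167921451092973005=13199555372846848005; T_26,11=11×802355904438462660+1203163392175387500=10029078340998476760; T_26,12=12×362262620784874680+802355904438462660=5149507353856958820; T_26,13=13×114485073343744260+362262620784874680=1850568574253550060
r27: T_27,10=10×13199555372846848005+11201516780955125625=143197070509423605675; T_27,11=11×10029078340998476760+13199555372846848005=123519417123830092365; T_27,12=12×5149507353856958820+10029078340998476760=71823166587281982600; T_27,13=13×1850568574253550060+5149507353856958820=29206898819153109600
r28: T_28,11=11×123519417123830092365+143197070509423605675=1501910658871554621690; T_28,12=12×71823166587281982600+123519417123830092365=985397416171213883565; T_28,13=13×29206898819153109600+71823166587281982600=451512851236272407400
Read S(28,11) = 1501910658871554621690, S(28,12) = 985397416171213883565, S(28,13) = 451512851236272407400.

1501910658871554621690, 985397416171213883565, 451512851236272407400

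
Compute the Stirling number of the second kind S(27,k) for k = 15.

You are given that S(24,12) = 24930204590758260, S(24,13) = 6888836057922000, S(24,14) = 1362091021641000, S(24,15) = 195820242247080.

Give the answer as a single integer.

row 25: T[25][13]=13·6888836057922000+24930204590758260=114485073343744260  T[25][14]=14·1362091021641000+6888836057922000=25958110360896000  T[25][15]=15·195820242247080+1362091021641000=4299394655347200
row 26: T[26][14]=14·25958110360896000+114485073343744260=477898618396288260  T[26][15]=15·4299394655347200+25958110360896000=90449030191104000
row 27: T[27][15]=15·90449030191104000+477898618396288260=1834634071262848260
Read S(27,15) = 1834634071262848260.

1834634071262848260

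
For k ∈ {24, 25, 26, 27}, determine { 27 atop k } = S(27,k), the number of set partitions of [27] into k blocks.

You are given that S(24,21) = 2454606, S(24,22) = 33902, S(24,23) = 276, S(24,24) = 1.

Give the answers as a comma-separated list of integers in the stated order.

row 25: T[25][22]=22·33902+2454606=3200450  T[25][23]=23·276+33902=40250  T[25][24]=24·1+276=300  T[25][25]=25·0+1=1
row 26: T[26][23]=23·40250+3200450=4126200  T[26][24]=24·300+40250=47450  T[26][25]=25·1+300=325  T[26][26]=26·0+1=1
row 27: T[27][24]=24·47450+4126200=5265000  T[27][25]=25·325+47450=55575  T[27][26]=26·1+325=351  T[27][27]=27·0+1=1
Read S(27,24) = 5265000, S(27,25) = 55575, S(27,26) = 351, S(27,27) = 1.

5265000, 55575, 351, 1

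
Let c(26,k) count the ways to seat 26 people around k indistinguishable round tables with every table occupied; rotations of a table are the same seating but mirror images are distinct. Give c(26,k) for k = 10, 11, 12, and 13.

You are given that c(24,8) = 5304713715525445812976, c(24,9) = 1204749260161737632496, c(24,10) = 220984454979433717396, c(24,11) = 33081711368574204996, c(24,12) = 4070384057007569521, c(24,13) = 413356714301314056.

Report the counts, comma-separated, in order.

@25  (25,9):1204749260161737632496·24+5304713715525445812976→34218695959407148992880, (25,10):220984454979433717396·24+1204749260161737632496→6508376179668146850000, (25,11):33081711368574204996·24+220984454979433717396→1014945527825214637300, (25,12):4070384057007569521·24+33081711368574204996→130770928736755873500, (25,13):413356714301314056·24+4070384057007569521→13990945200239106865
@26  (26,10):6508376179668146850000·25+34218695959407148992880→196928100451110820242880, (26,11):1014945527825214637300·25+6508376179668146850000→31882014375298512782500, (26,12):130770928736755873500·25+1014945527825214637300→4284218746244111474800, (26,13):13990945200239106865·25+130770928736755873500→480544558742733545125
Read c(26,10) = 196928100451110820242880, c(26,11) = 31882014375298512782500, c(26,12) = 4284218746244111474800, c(26,13) = 480544558742733545125.

196928100451110820242880, 31882014375298512782500, 4284218746244111474800, 480544558742733545125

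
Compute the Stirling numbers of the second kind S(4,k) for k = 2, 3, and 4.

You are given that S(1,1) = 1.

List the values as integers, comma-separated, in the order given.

7, 6, 1

row 2: T[2][1]=1·1+0=1  T[2][2]=2·0+1=1
row 3: T[3][1]=1·1+0=1  T[3][2]=2·1+1=3  T[3][3]=3·0+1=1
row 4: T[4][2]=2·3+1=7  T[4][3]=3·1+3=6  T[4][4]=4·0+1=1
Read S(4,2) = 7, S(4,3) = 6, S(4,4) = 1.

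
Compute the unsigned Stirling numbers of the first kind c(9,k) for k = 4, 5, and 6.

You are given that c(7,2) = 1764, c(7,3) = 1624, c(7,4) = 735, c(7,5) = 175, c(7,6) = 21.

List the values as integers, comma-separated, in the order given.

67284, 22449, 4536

r8: T_8,3=7×1624+1764=13132; T_8,4=7×735+1624=6769; T_8,5=7×175+735=1960; T_8,6=7×21+175=322
r9: T_9,4=8×6769+13132=67284; T_9,5=8×1960+6769=22449; T_9,6=8×322+1960=4536
Read c(9,4) = 67284, c(9,5) = 22449, c(9,6) = 4536.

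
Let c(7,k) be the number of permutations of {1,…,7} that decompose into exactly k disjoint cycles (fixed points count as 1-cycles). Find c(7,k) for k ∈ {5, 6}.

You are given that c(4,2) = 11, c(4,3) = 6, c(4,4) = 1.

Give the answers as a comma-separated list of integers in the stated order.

175, 21

[5] T[5,3]:4*6+11=35 · T[5,4]:4*1+6=10 · T[5,5]:4*0+1=1
[6] T[6,4]:5*10+35=85 · T[6,5]:5*1+10=15 · T[6,6]:5*0+1=1
[7] T[7,5]:6*15+85=175 · T[7,6]:6*1+15=21
Read c(7,5) = 175, c(7,6) = 21.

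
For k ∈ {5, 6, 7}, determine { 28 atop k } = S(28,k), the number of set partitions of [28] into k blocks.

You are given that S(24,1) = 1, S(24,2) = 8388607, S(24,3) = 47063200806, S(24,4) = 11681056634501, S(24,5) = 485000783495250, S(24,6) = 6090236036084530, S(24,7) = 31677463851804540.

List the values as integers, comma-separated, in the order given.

[25] T[25,2]:2*8388607+1=16777215 · T[25,3]:3*47063200806+8388607=141197991025 · T[25,4]:4*11681056634501+47063200806=46771289738810 · T[25,5]:5*485000783495250+11681056634501=2436684974110751 · T[25,6]:6*6090236036084530+485000783495250=37026417000002430 · T[25,7]:7*31677463851804540+6090236036084530=227832482998716310
[26] T[26,3]:3*141197991025+16777215=423610750290 · T[26,4]:4*46771289738810+141197991025=187226356946265 · T[26,5]:5*2436684974110751+46771289738810=12230196160292565 · T[26,6]:6*37026417000002430+2436684974110751=224595186974125331 · T[26,7]:7*227832482998716310+37026417000002430=1631853797991016600
[27] T[27,4]:4*187226356946265+423610750290=749329038535350 · T[27,5]:5*12230196160292565+187226356946265=61338207158409090 · T[27,6]:6*224595186974125331+12230196160292565=1359801318005044551 · T[27,7]:7*1631853797991016600+224595186974125331=11647571772911241531
[28] T[28,5]:5*61338207158409090+749329038535350=307440364830580800 · T[28,6]:6*1359801318005044551+61338207158409090=8220146115188676396 · T[28,7]:7*11647571772911241531+1359801318005044551=82892803728383735268
Read S(28,5) = 307440364830580800, S(28,6) = 8220146115188676396, S(28,7) = 82892803728383735268.

307440364830580800, 8220146115188676396, 82892803728383735268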